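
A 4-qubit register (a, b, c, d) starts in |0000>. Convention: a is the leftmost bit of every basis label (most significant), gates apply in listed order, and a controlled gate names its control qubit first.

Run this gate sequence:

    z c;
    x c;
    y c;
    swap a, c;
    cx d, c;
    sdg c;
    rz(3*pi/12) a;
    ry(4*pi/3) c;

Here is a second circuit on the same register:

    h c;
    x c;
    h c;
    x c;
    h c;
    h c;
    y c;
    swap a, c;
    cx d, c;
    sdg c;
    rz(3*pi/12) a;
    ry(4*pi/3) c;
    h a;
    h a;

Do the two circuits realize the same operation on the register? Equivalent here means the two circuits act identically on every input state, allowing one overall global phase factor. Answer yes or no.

Yes: on every input state the two circuits agree up to one overall phase factor.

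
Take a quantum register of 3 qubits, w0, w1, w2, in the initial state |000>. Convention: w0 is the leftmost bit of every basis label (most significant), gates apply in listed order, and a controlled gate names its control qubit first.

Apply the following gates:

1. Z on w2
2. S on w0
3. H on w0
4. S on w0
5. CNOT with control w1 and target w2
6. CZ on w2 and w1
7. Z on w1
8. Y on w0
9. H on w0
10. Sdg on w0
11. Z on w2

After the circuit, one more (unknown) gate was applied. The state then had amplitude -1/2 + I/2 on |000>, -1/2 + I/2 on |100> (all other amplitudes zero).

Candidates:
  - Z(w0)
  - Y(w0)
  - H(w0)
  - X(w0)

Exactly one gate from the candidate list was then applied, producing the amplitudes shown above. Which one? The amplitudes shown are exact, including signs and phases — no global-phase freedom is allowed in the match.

The applied gate was Y(w0).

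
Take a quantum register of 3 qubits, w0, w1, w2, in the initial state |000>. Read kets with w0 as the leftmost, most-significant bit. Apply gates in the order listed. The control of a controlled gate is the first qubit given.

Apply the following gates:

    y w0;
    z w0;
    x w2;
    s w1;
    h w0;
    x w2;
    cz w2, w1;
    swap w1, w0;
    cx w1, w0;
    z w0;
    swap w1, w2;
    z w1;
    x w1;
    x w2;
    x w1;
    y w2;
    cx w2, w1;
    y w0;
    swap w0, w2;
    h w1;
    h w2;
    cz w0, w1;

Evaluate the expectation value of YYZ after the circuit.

The observable YYZ averages to 0.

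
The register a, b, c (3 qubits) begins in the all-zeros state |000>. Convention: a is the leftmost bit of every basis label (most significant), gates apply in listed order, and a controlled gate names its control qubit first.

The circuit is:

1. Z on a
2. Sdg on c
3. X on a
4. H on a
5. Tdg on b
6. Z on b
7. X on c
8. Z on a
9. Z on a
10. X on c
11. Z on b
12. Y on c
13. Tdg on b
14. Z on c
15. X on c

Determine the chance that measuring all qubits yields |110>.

A full measurement returns |110> with probability 0. Key observation: steps 6-11 multiply out to the identity, so the circuit reduces to the remaining gates.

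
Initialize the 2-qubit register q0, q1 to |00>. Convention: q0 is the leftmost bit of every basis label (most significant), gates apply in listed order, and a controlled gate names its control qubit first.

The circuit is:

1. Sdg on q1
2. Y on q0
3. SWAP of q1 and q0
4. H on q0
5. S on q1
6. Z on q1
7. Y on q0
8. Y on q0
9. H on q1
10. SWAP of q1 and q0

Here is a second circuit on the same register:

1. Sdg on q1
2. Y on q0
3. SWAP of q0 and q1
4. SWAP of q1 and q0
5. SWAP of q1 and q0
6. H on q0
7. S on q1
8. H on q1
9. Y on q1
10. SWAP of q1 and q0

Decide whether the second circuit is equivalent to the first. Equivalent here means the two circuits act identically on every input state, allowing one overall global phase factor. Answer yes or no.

No — the two circuits implement different unitaries, even allowing a global phase.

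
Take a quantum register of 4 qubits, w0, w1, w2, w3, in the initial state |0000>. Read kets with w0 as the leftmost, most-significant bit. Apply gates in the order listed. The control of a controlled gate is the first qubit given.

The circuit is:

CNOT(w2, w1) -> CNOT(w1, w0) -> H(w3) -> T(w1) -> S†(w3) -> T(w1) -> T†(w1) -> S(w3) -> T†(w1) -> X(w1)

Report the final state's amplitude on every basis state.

After the circuit, the state carries amplitude sqrt(2)/2 on |0100>, sqrt(2)/2 on |0101>, and 0 on every other basis state. Key observation: gates 4-9 undo each other exactly, leaving only the rest of the circuit to track.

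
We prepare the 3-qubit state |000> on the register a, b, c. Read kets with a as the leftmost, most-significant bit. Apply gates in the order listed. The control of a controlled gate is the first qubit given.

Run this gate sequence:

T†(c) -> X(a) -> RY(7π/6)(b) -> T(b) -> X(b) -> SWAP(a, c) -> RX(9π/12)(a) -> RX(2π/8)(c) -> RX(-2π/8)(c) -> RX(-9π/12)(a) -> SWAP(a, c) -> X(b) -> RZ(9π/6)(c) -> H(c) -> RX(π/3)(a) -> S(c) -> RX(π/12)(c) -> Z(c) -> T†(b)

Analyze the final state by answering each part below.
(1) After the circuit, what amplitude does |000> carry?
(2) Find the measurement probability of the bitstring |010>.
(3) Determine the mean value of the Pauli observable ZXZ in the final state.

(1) The amplitude on |000> is (-sqrt(sqrt(2) + 2)/16 - sqrt(6 - 3*sqrt(2))/16 + sqrt(2 - sqrt(2))/8)*exp(3*I*pi/4). Key observation: gates 5-12 undo each other exactly, leaving only the rest of the circuit to track.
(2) A full measurement returns |010> with probability sqrt(2)/128 + sqrt(6)/128 + sqrt(3)/32 + 1/16.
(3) In the final state, ZXZ has expectation -sqrt(2)/16 + sqrt(6)/16.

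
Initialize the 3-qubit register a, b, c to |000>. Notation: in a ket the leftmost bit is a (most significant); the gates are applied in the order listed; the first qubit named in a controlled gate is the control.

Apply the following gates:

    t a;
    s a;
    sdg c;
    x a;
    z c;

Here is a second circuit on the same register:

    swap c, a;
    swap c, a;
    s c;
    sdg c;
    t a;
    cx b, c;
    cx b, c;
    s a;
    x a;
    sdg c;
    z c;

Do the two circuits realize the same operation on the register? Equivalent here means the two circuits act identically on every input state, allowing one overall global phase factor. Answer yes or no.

Yes, they are equivalent — the unitaries differ by at most a global phase.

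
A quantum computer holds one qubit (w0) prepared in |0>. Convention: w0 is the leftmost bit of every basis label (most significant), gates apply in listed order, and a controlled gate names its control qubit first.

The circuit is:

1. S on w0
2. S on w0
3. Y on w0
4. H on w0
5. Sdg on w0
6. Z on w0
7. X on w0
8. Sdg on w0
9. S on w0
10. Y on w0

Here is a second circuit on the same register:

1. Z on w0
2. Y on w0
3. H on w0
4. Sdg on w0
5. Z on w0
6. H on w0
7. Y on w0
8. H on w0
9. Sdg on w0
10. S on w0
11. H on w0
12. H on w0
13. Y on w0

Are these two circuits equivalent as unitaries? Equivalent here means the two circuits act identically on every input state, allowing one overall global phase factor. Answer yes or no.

No — the two circuits implement different unitaries, even allowing a global phase.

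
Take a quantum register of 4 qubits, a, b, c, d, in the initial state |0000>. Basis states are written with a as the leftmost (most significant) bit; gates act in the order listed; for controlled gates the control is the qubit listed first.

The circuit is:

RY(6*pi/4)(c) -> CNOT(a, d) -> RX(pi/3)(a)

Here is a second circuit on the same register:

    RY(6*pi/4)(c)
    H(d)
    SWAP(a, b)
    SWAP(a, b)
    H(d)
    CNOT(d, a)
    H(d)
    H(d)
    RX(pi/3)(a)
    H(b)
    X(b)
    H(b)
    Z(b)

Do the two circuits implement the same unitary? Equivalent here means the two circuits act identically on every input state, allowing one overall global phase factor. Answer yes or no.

No, they are not equivalent — no single phase factor reconciles the two unitaries.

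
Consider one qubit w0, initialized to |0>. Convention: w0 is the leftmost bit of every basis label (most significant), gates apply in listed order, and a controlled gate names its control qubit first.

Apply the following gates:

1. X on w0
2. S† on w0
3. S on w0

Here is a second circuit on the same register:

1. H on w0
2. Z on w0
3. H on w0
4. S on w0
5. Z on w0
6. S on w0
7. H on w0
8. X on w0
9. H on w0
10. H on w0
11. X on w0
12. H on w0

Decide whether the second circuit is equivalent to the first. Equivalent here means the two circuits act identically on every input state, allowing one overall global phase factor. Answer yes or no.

Yes: on every input state the two circuits agree up to one overall phase factor.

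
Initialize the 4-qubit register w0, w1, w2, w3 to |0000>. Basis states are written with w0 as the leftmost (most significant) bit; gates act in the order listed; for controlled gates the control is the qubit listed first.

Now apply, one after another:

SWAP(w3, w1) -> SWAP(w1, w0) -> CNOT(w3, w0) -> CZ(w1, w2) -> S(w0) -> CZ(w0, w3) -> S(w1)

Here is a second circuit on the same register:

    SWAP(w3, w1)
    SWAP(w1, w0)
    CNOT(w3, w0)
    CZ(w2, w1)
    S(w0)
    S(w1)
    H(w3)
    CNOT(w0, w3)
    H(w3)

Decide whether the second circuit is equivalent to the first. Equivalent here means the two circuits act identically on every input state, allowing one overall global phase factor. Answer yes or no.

Yes: on every input state the two circuits agree up to one overall phase factor.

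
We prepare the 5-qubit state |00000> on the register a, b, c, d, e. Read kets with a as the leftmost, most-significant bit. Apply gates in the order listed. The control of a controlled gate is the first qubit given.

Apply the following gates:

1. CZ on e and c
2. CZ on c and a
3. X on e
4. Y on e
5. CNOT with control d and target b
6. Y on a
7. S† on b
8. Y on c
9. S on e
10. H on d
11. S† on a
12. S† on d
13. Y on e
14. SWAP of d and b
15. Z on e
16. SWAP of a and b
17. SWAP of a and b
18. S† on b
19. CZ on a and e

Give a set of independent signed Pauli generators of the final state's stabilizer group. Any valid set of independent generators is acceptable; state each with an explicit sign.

The stabilizer group can be generated by -IXIII, -ZIIII, -IIZII, +IIIZI, -IIIIZ, among other valid generating sets.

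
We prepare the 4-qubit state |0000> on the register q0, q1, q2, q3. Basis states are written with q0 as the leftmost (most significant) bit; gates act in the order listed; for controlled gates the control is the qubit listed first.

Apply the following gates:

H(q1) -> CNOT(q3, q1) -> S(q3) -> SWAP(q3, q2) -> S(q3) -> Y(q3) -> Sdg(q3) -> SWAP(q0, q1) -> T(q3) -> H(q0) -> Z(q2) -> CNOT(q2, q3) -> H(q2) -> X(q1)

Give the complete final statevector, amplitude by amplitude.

The resulting statevector has amplitude sqrt(2)*exp(I*pi/4)/2 on |0101>, sqrt(2)*exp(I*pi/4)/2 on |0111>, and 0 on every other basis state.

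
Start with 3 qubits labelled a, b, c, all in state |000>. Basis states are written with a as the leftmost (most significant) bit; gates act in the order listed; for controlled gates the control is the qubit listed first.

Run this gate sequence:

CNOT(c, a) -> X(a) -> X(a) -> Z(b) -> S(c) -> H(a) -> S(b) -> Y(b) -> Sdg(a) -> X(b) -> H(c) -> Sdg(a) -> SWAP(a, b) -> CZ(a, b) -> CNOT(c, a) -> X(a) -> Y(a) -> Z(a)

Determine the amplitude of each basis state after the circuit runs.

The final amplitudes are 1/2 on |000>, 0 on |001>, -1/2 on |010>, 0 on |011>, 0 on |100>, 1/2 on |101>, 0 on |110>, -1/2 on |111>.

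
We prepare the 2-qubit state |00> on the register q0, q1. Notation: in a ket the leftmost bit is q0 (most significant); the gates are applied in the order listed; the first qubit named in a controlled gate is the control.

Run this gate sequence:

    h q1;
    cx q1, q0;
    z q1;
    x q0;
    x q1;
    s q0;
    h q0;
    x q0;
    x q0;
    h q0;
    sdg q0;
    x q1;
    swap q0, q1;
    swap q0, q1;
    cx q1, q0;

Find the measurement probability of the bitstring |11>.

The probability of measuring |11> is 1/2. Key observation: steps 5-12 multiply out to the identity, so the circuit reduces to the remaining gates.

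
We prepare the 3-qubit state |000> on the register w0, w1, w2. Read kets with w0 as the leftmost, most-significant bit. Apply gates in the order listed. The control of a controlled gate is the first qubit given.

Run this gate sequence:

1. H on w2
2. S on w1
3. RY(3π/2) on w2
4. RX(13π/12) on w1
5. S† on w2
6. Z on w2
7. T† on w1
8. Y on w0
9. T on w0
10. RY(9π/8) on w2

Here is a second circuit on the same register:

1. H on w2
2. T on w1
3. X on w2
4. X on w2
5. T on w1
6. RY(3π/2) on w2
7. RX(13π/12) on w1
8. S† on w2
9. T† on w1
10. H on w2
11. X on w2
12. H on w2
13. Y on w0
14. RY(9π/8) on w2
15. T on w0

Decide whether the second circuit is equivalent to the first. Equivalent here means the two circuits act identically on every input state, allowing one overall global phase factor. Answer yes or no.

Yes, they are equivalent — the unitaries differ by at most a global phase.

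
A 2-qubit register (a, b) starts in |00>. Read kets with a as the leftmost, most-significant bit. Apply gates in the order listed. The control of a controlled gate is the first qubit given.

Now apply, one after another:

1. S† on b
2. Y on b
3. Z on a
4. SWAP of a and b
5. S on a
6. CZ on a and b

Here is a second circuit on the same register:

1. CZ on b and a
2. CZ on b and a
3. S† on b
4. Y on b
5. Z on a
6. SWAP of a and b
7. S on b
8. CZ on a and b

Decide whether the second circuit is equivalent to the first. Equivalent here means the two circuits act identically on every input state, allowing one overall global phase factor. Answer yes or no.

No — the two circuits implement different unitaries, even allowing a global phase.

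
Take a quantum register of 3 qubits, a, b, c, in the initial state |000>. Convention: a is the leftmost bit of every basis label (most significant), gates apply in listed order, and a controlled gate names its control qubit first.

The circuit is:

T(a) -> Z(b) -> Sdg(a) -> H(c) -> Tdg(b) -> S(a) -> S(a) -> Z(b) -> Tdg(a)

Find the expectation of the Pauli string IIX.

The expectation value of IIX is 1.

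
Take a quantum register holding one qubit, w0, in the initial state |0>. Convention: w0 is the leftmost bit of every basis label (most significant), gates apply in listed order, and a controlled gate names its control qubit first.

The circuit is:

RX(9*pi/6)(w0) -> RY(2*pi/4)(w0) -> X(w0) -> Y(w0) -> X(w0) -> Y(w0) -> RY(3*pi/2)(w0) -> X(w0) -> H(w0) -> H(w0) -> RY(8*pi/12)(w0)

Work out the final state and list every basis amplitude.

The resulting statevector has amplitude sqrt(6)/4 - sqrt(2)*I/4 on |0>, -sqrt(2)/4 - sqrt(6)*I/4 on |1>.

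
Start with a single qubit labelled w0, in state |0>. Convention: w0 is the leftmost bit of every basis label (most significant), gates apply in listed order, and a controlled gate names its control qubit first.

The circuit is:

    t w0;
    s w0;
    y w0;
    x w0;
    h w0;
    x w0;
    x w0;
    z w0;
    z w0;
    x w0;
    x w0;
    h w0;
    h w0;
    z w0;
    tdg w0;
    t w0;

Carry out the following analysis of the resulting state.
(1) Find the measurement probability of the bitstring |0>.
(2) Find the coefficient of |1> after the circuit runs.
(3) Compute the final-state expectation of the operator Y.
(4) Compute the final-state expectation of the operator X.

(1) Outcome |0> occurs with probability 1/2. Key observation: steps 5-12 multiply out to the identity, so the circuit reduces to the remaining gates.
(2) The amplitude on |1> is -sqrt(2)*I/2.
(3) The observable Y averages to 0.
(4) The observable X averages to -1.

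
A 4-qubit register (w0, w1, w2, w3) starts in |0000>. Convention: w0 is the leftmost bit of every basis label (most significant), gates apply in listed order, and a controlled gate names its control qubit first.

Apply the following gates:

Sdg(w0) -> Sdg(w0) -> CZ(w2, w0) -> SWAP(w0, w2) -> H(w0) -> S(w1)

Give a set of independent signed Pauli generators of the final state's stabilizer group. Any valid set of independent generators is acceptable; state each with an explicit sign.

The stabilizer group can be generated by +XIII, +IZII, +IIZI, +IIIZ, among other valid generating sets.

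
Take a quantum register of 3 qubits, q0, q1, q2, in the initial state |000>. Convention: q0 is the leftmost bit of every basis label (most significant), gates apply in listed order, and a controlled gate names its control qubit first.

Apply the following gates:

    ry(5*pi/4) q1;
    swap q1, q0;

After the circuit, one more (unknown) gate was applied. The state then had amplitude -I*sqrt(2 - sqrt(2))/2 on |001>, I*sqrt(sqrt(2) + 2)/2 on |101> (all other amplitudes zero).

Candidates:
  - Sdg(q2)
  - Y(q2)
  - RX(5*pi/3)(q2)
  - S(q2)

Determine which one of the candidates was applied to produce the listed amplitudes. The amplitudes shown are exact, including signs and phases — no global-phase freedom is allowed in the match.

The applied gate was Y(q2).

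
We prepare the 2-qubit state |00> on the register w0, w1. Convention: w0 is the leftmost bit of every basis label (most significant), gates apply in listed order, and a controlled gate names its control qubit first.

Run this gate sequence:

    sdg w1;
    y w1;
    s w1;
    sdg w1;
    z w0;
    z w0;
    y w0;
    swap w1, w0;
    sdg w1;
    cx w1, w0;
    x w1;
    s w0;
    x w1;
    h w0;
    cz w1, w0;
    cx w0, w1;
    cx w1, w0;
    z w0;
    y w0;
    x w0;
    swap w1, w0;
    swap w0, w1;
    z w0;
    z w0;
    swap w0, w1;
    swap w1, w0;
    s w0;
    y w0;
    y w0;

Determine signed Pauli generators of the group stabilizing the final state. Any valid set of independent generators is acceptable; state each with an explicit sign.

One valid set of independent stabilizer generators is -IX, -ZI (any independent generating set of the same group is equally correct).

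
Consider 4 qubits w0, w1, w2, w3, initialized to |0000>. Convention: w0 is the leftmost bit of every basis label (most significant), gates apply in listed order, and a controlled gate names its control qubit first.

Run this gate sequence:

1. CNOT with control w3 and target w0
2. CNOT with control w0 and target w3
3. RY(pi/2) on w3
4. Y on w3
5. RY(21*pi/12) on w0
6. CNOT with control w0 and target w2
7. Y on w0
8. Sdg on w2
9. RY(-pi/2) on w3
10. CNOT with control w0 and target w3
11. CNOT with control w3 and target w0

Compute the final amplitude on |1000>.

The final state's coefficient on |1000> equals sqrt(sqrt(2) + 2)/2.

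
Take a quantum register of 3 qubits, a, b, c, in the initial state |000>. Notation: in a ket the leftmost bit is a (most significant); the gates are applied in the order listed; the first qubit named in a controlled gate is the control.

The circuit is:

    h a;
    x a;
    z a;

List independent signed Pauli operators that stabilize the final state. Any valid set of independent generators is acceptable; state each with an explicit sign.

The stabilizer group can be generated by -XII, +IZI, +IIZ, among other valid generating sets.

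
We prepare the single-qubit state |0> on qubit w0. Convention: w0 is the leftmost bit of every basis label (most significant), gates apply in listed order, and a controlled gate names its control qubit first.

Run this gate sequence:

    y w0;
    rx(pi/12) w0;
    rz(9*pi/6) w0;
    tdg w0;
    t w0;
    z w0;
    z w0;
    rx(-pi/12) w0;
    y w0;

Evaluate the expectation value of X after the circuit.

In the final state, X has expectation -sqrt(6)/4 + sqrt(2)/4.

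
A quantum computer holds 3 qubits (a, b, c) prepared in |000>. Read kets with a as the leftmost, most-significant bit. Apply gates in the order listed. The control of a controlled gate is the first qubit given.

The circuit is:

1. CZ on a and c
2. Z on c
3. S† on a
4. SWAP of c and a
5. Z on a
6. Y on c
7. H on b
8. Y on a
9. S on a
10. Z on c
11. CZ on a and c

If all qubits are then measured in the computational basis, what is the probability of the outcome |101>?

Outcome |101> occurs with probability 1/2.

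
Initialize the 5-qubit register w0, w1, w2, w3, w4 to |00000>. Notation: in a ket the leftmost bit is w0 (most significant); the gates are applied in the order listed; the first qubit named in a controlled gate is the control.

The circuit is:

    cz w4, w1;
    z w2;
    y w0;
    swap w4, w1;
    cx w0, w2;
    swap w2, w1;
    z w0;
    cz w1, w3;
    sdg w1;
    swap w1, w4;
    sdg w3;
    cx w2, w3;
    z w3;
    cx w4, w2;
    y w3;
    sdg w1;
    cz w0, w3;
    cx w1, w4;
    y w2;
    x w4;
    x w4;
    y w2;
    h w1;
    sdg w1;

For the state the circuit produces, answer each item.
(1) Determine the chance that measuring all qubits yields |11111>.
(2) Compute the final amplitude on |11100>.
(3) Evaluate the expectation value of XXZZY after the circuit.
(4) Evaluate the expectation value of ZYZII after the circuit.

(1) The probability of measuring |11111> is 1/2.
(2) The final state's coefficient on |11100> equals 0.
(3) The expectation value of XXZZY is 0.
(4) The expectation value of ZYZII is -1.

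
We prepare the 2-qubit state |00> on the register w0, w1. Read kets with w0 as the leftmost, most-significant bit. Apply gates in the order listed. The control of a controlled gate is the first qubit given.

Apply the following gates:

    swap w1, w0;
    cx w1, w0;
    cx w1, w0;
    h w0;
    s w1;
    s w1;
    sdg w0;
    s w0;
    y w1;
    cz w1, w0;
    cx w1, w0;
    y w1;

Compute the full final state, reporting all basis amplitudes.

The final amplitudes are -sqrt(2)/2 on |00>, 0 on |01>, sqrt(2)/2 on |10>, 0 on |11>.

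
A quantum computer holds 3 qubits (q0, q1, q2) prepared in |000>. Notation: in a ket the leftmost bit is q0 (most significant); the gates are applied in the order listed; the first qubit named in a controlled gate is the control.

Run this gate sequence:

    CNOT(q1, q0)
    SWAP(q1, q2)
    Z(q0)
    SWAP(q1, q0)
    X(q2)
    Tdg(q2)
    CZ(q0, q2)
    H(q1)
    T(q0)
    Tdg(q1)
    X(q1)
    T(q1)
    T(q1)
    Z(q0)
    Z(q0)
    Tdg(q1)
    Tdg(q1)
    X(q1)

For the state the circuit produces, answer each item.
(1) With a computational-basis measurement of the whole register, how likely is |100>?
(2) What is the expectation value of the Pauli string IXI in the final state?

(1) Outcome |100> occurs with probability 0. Key observation: the block from step 11 through step 18 cancels to the identity and can be dropped.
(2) In the final state, IXI has expectation sqrt(2)/2.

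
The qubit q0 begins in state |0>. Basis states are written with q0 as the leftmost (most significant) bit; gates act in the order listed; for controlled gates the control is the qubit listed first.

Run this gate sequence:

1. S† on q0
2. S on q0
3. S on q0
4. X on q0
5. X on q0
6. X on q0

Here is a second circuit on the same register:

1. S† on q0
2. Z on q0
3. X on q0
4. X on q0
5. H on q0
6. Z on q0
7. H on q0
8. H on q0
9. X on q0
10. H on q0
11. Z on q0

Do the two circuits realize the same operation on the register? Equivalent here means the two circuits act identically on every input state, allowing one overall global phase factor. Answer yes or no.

Yes, they are equivalent — the unitaries differ by at most a global phase.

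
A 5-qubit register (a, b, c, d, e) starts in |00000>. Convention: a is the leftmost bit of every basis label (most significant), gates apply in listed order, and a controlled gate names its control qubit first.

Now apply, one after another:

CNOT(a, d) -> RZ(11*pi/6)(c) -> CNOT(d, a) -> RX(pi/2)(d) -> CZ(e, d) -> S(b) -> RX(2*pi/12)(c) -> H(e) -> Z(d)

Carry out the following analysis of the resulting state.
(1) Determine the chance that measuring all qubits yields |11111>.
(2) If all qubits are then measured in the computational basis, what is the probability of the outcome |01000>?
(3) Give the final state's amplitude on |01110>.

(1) The probability of measuring |11111> is 0.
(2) Outcome |01000> occurs with probability 0.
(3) The amplitude on |01110> is 0.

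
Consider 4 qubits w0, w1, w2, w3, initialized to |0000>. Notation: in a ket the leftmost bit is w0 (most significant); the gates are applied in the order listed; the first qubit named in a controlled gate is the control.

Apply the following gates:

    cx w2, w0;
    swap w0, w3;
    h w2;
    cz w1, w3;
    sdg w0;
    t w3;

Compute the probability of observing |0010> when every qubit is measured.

Outcome |0010> occurs with probability 1/2.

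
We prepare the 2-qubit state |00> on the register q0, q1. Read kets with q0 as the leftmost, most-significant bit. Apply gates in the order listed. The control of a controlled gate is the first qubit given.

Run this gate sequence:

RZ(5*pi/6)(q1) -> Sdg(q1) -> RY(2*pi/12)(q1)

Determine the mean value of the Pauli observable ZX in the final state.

In the final state, ZX has expectation 1/2.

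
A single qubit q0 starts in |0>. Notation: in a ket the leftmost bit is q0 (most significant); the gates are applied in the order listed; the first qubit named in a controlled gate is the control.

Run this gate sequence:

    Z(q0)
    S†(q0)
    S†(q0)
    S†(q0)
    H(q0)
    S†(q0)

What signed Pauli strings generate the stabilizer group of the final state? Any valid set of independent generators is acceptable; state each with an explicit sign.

One valid set of independent stabilizer generators is -Y (any independent generating set of the same group is equally correct).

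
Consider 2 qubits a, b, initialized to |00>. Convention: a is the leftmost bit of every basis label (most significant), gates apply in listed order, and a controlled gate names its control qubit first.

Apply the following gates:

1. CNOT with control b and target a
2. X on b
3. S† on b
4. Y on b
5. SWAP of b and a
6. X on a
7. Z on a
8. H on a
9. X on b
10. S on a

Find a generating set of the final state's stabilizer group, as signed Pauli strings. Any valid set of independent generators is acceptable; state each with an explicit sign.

One valid set of independent stabilizer generators is -YI, -IZ (any independent generating set of the same group is equally correct).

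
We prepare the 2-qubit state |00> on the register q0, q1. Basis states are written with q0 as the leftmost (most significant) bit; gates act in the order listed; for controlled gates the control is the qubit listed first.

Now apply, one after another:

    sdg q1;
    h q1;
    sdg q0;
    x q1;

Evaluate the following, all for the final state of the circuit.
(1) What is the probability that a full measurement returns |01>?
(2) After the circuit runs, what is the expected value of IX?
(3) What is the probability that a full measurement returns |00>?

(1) A full measurement returns |01> with probability 1/2.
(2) The observable IX averages to 1.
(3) A full measurement returns |00> with probability 1/2.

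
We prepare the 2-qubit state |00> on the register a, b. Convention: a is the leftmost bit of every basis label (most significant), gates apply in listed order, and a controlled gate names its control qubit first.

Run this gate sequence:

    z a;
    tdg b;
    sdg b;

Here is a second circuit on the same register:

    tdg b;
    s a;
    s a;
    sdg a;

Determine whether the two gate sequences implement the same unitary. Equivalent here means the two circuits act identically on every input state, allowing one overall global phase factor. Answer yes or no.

No — the two circuits implement different unitaries, even allowing a global phase.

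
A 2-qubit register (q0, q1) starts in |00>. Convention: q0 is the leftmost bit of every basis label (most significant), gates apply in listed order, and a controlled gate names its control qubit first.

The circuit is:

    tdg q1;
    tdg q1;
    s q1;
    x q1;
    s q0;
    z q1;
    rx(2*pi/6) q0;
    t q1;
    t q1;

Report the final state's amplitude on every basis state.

The resulting statevector has amplitude 0 on |00>, -sqrt(3)*I/2 on |01>, 0 on |10>, -1/2 on |11>.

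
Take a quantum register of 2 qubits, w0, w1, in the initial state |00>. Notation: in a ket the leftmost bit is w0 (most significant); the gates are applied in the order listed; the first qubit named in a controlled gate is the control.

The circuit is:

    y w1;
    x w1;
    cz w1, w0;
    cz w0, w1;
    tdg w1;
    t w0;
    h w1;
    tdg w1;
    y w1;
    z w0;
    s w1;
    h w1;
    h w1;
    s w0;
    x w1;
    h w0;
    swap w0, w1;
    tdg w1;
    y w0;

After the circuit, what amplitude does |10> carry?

The amplitude on |10> is 1/2.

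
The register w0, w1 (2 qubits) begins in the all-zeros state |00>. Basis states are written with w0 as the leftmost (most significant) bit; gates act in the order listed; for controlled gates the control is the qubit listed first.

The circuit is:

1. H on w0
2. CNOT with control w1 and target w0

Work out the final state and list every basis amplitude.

After the circuit, the state carries amplitude sqrt(2)/2 on |00>, 0 on |01>, sqrt(2)/2 on |10>, 0 on |11>.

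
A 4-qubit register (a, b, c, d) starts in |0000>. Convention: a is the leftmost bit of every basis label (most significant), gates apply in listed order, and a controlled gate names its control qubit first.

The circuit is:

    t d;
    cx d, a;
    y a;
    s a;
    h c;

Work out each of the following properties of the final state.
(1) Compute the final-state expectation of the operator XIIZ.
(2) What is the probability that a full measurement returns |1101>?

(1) In the final state, XIIZ has expectation 0.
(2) Outcome |1101> occurs with probability 0.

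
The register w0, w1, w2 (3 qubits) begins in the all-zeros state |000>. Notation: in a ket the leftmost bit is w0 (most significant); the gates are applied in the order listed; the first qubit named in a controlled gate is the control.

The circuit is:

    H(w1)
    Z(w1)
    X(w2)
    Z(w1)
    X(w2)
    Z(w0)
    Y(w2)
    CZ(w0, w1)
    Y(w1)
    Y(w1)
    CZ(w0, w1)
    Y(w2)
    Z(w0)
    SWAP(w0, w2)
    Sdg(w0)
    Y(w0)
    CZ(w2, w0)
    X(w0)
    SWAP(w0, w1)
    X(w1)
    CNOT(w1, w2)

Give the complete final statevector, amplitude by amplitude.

After the circuit, the state carries amplitude sqrt(2)*I/2 on |011>, sqrt(2)*I/2 on |111>, and 0 on every other basis state. Key observation: steps 6-13 multiply out to the identity, so the circuit reduces to the remaining gates.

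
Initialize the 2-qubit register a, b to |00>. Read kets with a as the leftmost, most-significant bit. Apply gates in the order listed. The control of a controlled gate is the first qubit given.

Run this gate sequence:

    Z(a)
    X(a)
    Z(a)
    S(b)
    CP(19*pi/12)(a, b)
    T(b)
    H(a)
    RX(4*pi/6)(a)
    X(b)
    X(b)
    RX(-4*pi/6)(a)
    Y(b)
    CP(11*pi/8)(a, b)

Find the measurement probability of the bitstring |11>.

The probability of measuring |11> is 1/2.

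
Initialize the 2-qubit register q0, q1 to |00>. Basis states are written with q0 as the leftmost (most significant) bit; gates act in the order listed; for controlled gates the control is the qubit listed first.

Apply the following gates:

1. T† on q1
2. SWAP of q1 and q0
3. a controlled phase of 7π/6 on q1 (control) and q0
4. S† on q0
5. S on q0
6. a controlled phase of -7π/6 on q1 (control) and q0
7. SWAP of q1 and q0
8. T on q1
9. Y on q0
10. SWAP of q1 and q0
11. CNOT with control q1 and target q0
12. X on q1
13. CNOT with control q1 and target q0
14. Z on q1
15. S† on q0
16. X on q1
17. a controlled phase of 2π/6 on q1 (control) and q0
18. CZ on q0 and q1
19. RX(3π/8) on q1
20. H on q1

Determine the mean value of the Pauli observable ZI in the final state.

The observable ZI averages to -1. Key observation: steps 1-8 multiply out to the identity, so the circuit reduces to the remaining gates.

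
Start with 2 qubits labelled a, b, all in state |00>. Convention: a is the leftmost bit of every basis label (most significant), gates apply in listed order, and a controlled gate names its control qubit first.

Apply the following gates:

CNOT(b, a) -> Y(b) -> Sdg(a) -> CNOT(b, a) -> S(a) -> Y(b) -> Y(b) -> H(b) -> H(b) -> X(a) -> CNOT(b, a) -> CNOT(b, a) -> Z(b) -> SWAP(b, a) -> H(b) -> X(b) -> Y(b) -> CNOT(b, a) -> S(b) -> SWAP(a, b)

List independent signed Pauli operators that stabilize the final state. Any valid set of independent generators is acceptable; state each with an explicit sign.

The final state is stabilized by the group generated by +XY, -ZZ; other independent generating sets are equally valid. Key observation: the block from step 8 through step 9 cancels to the identity and can be dropped.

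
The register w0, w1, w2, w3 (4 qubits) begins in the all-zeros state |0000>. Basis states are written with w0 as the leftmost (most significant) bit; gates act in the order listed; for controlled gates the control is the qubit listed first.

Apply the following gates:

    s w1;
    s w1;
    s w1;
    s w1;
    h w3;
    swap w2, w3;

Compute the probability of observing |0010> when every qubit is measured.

The probability of measuring |0010> is 1/2. Key observation: steps 1-4 multiply out to the identity, so the circuit reduces to the remaining gates.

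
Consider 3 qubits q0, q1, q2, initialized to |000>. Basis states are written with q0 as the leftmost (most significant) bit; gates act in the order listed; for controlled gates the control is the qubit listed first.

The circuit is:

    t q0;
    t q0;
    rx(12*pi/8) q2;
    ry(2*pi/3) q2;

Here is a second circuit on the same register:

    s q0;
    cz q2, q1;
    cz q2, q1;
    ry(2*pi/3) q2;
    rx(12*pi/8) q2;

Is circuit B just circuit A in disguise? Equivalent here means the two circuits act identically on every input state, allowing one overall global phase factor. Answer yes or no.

No: there is an input state on which the two circuits produce genuinely different outputs (not merely differing by a phase).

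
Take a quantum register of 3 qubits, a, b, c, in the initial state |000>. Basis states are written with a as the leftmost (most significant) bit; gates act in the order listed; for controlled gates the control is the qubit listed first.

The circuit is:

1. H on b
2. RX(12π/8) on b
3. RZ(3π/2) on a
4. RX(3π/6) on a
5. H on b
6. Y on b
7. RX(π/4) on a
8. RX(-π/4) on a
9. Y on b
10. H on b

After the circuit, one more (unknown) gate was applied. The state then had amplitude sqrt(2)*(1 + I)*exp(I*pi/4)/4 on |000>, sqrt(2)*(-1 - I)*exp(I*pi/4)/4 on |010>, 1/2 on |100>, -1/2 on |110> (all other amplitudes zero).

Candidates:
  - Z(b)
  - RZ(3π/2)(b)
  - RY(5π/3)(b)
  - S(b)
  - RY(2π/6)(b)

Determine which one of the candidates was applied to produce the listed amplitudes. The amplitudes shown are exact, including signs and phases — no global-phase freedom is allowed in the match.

It was Z(b) that produced the state shown. Key observation: the block from step 5 through step 10 cancels to the identity and can be dropped.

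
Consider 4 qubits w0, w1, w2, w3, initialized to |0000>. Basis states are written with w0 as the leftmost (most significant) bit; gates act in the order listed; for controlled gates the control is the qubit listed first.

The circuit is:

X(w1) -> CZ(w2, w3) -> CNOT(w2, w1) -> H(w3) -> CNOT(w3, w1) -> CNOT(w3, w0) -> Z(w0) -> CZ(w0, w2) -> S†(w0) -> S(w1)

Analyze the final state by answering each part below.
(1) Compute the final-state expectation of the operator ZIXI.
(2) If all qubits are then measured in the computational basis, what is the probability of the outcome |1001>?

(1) The expectation value of ZIXI is 0.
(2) The probability of measuring |1001> is 1/2.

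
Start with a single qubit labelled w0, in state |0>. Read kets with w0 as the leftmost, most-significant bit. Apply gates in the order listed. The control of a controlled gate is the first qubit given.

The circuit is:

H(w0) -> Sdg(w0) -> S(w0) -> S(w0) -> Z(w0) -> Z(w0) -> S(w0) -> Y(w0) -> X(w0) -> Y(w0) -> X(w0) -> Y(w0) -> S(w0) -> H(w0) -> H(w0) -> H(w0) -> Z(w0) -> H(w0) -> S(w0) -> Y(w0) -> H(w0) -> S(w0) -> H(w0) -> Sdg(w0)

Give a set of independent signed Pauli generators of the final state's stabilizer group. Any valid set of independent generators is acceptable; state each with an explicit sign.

The final state is stabilized by the group generated by +Y; other independent generating sets are equally valid.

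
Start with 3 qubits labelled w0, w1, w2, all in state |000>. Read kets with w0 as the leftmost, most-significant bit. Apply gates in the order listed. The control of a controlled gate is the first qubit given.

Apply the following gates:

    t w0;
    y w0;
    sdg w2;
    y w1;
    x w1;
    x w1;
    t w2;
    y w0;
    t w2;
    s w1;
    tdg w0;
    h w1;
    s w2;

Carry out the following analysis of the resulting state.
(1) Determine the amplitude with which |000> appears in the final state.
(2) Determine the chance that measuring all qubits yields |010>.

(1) The final state's coefficient on |000> equals -sqrt(2)/2.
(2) A full measurement returns |010> with probability 1/2.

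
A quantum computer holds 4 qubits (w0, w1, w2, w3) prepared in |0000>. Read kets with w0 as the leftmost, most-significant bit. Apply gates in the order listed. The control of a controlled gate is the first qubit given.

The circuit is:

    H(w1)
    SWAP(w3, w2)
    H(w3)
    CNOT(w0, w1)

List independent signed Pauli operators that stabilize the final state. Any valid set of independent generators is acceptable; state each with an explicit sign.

The stabilizer group can be generated by +IXII, +IIIX, +ZIII, +IIZI, among other valid generating sets.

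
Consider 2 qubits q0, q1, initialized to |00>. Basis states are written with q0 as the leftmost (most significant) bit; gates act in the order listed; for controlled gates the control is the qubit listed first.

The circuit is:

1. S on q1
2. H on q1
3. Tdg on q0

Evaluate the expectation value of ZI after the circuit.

The expectation value of ZI is 1.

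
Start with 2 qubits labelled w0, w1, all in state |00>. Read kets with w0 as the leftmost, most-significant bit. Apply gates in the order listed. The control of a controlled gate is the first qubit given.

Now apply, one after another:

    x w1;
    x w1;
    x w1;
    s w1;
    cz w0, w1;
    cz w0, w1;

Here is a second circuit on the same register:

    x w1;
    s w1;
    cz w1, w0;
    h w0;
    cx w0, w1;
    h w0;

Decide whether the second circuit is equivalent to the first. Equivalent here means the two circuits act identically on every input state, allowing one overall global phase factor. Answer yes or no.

No: there is an input state on which the two circuits produce genuinely different outputs (not merely differing by a phase).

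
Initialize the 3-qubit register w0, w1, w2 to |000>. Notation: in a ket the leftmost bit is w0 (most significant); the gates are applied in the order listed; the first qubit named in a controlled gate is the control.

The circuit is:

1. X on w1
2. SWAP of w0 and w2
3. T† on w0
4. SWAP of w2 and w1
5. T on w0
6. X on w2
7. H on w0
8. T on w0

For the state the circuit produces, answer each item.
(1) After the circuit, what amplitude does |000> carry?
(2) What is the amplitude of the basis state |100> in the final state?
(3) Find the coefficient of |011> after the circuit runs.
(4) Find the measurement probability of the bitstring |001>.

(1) |000> carries amplitude sqrt(2)/2 in the final state.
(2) |100> carries amplitude sqrt(2)*exp(I*pi/4)/2 in the final state.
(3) |011> carries amplitude 0 in the final state.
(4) A full measurement returns |001> with probability 0.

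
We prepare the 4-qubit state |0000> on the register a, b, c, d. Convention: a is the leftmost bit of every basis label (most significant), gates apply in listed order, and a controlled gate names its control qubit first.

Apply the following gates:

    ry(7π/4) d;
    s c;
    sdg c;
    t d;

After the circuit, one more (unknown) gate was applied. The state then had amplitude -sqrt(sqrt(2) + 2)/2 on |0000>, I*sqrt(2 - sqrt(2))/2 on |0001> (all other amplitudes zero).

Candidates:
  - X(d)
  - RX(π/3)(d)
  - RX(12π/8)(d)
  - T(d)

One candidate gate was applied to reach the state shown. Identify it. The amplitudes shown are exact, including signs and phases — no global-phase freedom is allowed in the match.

The unique candidate consistent with the amplitudes is T(d).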